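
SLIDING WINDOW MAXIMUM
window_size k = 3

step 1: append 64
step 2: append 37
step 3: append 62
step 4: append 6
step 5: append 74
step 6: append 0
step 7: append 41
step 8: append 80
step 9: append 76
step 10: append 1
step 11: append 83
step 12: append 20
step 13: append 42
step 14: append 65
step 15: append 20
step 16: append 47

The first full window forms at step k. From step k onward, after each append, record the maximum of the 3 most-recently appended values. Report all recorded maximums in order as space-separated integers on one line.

Answer: 64 62 74 74 74 80 80 80 83 83 83 65 65 65

Derivation:
step 1: append 64 -> window=[64] (not full yet)
step 2: append 37 -> window=[64, 37] (not full yet)
step 3: append 62 -> window=[64, 37, 62] -> max=64
step 4: append 6 -> window=[37, 62, 6] -> max=62
step 5: append 74 -> window=[62, 6, 74] -> max=74
step 6: append 0 -> window=[6, 74, 0] -> max=74
step 7: append 41 -> window=[74, 0, 41] -> max=74
step 8: append 80 -> window=[0, 41, 80] -> max=80
step 9: append 76 -> window=[41, 80, 76] -> max=80
step 10: append 1 -> window=[80, 76, 1] -> max=80
step 11: append 83 -> window=[76, 1, 83] -> max=83
step 12: append 20 -> window=[1, 83, 20] -> max=83
step 13: append 42 -> window=[83, 20, 42] -> max=83
step 14: append 65 -> window=[20, 42, 65] -> max=65
step 15: append 20 -> window=[42, 65, 20] -> max=65
step 16: append 47 -> window=[65, 20, 47] -> max=65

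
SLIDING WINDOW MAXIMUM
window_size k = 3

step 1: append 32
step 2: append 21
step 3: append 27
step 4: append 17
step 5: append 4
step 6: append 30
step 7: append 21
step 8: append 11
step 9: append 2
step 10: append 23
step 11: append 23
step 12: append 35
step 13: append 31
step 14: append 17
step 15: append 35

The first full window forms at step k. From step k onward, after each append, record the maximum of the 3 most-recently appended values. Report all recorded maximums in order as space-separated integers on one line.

step 1: append 32 -> window=[32] (not full yet)
step 2: append 21 -> window=[32, 21] (not full yet)
step 3: append 27 -> window=[32, 21, 27] -> max=32
step 4: append 17 -> window=[21, 27, 17] -> max=27
step 5: append 4 -> window=[27, 17, 4] -> max=27
step 6: append 30 -> window=[17, 4, 30] -> max=30
step 7: append 21 -> window=[4, 30, 21] -> max=30
step 8: append 11 -> window=[30, 21, 11] -> max=30
step 9: append 2 -> window=[21, 11, 2] -> max=21
step 10: append 23 -> window=[11, 2, 23] -> max=23
step 11: append 23 -> window=[2, 23, 23] -> max=23
step 12: append 35 -> window=[23, 23, 35] -> max=35
step 13: append 31 -> window=[23, 35, 31] -> max=35
step 14: append 17 -> window=[35, 31, 17] -> max=35
step 15: append 35 -> window=[31, 17, 35] -> max=35

Answer: 32 27 27 30 30 30 21 23 23 35 35 35 35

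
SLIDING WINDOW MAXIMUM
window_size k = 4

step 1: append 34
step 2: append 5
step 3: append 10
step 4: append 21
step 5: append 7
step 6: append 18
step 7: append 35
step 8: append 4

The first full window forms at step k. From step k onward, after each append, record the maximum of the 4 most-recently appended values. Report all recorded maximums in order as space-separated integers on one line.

Answer: 34 21 21 35 35

Derivation:
step 1: append 34 -> window=[34] (not full yet)
step 2: append 5 -> window=[34, 5] (not full yet)
step 3: append 10 -> window=[34, 5, 10] (not full yet)
step 4: append 21 -> window=[34, 5, 10, 21] -> max=34
step 5: append 7 -> window=[5, 10, 21, 7] -> max=21
step 6: append 18 -> window=[10, 21, 7, 18] -> max=21
step 7: append 35 -> window=[21, 7, 18, 35] -> max=35
step 8: append 4 -> window=[7, 18, 35, 4] -> max=35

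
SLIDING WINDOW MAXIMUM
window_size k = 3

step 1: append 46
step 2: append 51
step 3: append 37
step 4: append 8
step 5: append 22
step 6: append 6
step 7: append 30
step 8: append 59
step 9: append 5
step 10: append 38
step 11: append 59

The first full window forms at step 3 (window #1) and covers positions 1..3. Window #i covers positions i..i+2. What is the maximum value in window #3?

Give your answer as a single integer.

step 1: append 46 -> window=[46] (not full yet)
step 2: append 51 -> window=[46, 51] (not full yet)
step 3: append 37 -> window=[46, 51, 37] -> max=51
step 4: append 8 -> window=[51, 37, 8] -> max=51
step 5: append 22 -> window=[37, 8, 22] -> max=37
Window #3 max = 37

Answer: 37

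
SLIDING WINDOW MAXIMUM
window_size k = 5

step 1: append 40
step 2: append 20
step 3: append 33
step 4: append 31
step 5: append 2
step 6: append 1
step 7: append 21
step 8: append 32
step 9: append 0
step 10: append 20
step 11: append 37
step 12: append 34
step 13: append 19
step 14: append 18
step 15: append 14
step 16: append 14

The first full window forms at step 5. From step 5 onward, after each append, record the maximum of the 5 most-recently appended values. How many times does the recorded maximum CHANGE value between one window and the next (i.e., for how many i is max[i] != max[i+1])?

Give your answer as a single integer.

step 1: append 40 -> window=[40] (not full yet)
step 2: append 20 -> window=[40, 20] (not full yet)
step 3: append 33 -> window=[40, 20, 33] (not full yet)
step 4: append 31 -> window=[40, 20, 33, 31] (not full yet)
step 5: append 2 -> window=[40, 20, 33, 31, 2] -> max=40
step 6: append 1 -> window=[20, 33, 31, 2, 1] -> max=33
step 7: append 21 -> window=[33, 31, 2, 1, 21] -> max=33
step 8: append 32 -> window=[31, 2, 1, 21, 32] -> max=32
step 9: append 0 -> window=[2, 1, 21, 32, 0] -> max=32
step 10: append 20 -> window=[1, 21, 32, 0, 20] -> max=32
step 11: append 37 -> window=[21, 32, 0, 20, 37] -> max=37
step 12: append 34 -> window=[32, 0, 20, 37, 34] -> max=37
step 13: append 19 -> window=[0, 20, 37, 34, 19] -> max=37
step 14: append 18 -> window=[20, 37, 34, 19, 18] -> max=37
step 15: append 14 -> window=[37, 34, 19, 18, 14] -> max=37
step 16: append 14 -> window=[34, 19, 18, 14, 14] -> max=34
Recorded maximums: 40 33 33 32 32 32 37 37 37 37 37 34
Changes between consecutive maximums: 4

Answer: 4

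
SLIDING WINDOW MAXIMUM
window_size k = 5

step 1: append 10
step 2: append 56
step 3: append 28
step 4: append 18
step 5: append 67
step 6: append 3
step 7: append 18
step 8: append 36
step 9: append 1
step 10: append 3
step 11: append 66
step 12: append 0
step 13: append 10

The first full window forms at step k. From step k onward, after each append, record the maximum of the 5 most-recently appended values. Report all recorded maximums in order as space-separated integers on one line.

step 1: append 10 -> window=[10] (not full yet)
step 2: append 56 -> window=[10, 56] (not full yet)
step 3: append 28 -> window=[10, 56, 28] (not full yet)
step 4: append 18 -> window=[10, 56, 28, 18] (not full yet)
step 5: append 67 -> window=[10, 56, 28, 18, 67] -> max=67
step 6: append 3 -> window=[56, 28, 18, 67, 3] -> max=67
step 7: append 18 -> window=[28, 18, 67, 3, 18] -> max=67
step 8: append 36 -> window=[18, 67, 3, 18, 36] -> max=67
step 9: append 1 -> window=[67, 3, 18, 36, 1] -> max=67
step 10: append 3 -> window=[3, 18, 36, 1, 3] -> max=36
step 11: append 66 -> window=[18, 36, 1, 3, 66] -> max=66
step 12: append 0 -> window=[36, 1, 3, 66, 0] -> max=66
step 13: append 10 -> window=[1, 3, 66, 0, 10] -> max=66

Answer: 67 67 67 67 67 36 66 66 66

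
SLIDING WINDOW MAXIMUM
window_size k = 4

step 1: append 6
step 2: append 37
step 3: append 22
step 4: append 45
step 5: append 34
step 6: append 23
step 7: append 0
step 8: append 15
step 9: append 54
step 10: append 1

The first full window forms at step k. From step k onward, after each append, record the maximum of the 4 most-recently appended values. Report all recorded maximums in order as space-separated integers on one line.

step 1: append 6 -> window=[6] (not full yet)
step 2: append 37 -> window=[6, 37] (not full yet)
step 3: append 22 -> window=[6, 37, 22] (not full yet)
step 4: append 45 -> window=[6, 37, 22, 45] -> max=45
step 5: append 34 -> window=[37, 22, 45, 34] -> max=45
step 6: append 23 -> window=[22, 45, 34, 23] -> max=45
step 7: append 0 -> window=[45, 34, 23, 0] -> max=45
step 8: append 15 -> window=[34, 23, 0, 15] -> max=34
step 9: append 54 -> window=[23, 0, 15, 54] -> max=54
step 10: append 1 -> window=[0, 15, 54, 1] -> max=54

Answer: 45 45 45 45 34 54 54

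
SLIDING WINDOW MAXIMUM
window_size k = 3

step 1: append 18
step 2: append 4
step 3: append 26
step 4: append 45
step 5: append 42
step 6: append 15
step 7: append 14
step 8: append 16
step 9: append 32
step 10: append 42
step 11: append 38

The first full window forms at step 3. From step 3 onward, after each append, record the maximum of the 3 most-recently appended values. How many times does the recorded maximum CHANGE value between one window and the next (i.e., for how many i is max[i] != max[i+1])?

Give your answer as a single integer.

step 1: append 18 -> window=[18] (not full yet)
step 2: append 4 -> window=[18, 4] (not full yet)
step 3: append 26 -> window=[18, 4, 26] -> max=26
step 4: append 45 -> window=[4, 26, 45] -> max=45
step 5: append 42 -> window=[26, 45, 42] -> max=45
step 6: append 15 -> window=[45, 42, 15] -> max=45
step 7: append 14 -> window=[42, 15, 14] -> max=42
step 8: append 16 -> window=[15, 14, 16] -> max=16
step 9: append 32 -> window=[14, 16, 32] -> max=32
step 10: append 42 -> window=[16, 32, 42] -> max=42
step 11: append 38 -> window=[32, 42, 38] -> max=42
Recorded maximums: 26 45 45 45 42 16 32 42 42
Changes between consecutive maximums: 5

Answer: 5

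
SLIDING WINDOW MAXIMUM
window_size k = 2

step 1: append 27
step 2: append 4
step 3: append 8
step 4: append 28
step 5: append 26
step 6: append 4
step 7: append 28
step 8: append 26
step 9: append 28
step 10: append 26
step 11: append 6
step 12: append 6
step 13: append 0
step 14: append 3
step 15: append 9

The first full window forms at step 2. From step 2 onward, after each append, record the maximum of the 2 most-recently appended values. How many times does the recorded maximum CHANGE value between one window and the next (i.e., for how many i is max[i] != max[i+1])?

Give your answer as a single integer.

step 1: append 27 -> window=[27] (not full yet)
step 2: append 4 -> window=[27, 4] -> max=27
step 3: append 8 -> window=[4, 8] -> max=8
step 4: append 28 -> window=[8, 28] -> max=28
step 5: append 26 -> window=[28, 26] -> max=28
step 6: append 4 -> window=[26, 4] -> max=26
step 7: append 28 -> window=[4, 28] -> max=28
step 8: append 26 -> window=[28, 26] -> max=28
step 9: append 28 -> window=[26, 28] -> max=28
step 10: append 26 -> window=[28, 26] -> max=28
step 11: append 6 -> window=[26, 6] -> max=26
step 12: append 6 -> window=[6, 6] -> max=6
step 13: append 0 -> window=[6, 0] -> max=6
step 14: append 3 -> window=[0, 3] -> max=3
step 15: append 9 -> window=[3, 9] -> max=9
Recorded maximums: 27 8 28 28 26 28 28 28 28 26 6 6 3 9
Changes between consecutive maximums: 8

Answer: 8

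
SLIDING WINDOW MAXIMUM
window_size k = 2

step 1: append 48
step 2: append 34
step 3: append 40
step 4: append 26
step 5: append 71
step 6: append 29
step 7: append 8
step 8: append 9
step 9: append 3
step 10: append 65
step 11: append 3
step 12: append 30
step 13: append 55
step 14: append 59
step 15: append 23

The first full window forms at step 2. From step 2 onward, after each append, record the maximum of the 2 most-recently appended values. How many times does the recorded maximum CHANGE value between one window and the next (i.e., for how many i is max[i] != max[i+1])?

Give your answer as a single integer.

Answer: 8

Derivation:
step 1: append 48 -> window=[48] (not full yet)
step 2: append 34 -> window=[48, 34] -> max=48
step 3: append 40 -> window=[34, 40] -> max=40
step 4: append 26 -> window=[40, 26] -> max=40
step 5: append 71 -> window=[26, 71] -> max=71
step 6: append 29 -> window=[71, 29] -> max=71
step 7: append 8 -> window=[29, 8] -> max=29
step 8: append 9 -> window=[8, 9] -> max=9
step 9: append 3 -> window=[9, 3] -> max=9
step 10: append 65 -> window=[3, 65] -> max=65
step 11: append 3 -> window=[65, 3] -> max=65
step 12: append 30 -> window=[3, 30] -> max=30
step 13: append 55 -> window=[30, 55] -> max=55
step 14: append 59 -> window=[55, 59] -> max=59
step 15: append 23 -> window=[59, 23] -> max=59
Recorded maximums: 48 40 40 71 71 29 9 9 65 65 30 55 59 59
Changes between consecutive maximums: 8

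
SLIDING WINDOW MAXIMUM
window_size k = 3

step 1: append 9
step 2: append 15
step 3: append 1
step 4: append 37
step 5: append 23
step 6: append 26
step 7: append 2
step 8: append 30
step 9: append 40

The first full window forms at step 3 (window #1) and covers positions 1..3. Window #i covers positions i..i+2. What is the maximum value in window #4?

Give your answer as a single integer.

step 1: append 9 -> window=[9] (not full yet)
step 2: append 15 -> window=[9, 15] (not full yet)
step 3: append 1 -> window=[9, 15, 1] -> max=15
step 4: append 37 -> window=[15, 1, 37] -> max=37
step 5: append 23 -> window=[1, 37, 23] -> max=37
step 6: append 26 -> window=[37, 23, 26] -> max=37
Window #4 max = 37

Answer: 37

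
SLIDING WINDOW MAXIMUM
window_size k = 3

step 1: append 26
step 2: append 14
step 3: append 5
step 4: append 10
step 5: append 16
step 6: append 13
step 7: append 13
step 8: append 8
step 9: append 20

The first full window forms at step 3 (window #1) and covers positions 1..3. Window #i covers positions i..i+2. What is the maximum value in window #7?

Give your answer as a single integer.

step 1: append 26 -> window=[26] (not full yet)
step 2: append 14 -> window=[26, 14] (not full yet)
step 3: append 5 -> window=[26, 14, 5] -> max=26
step 4: append 10 -> window=[14, 5, 10] -> max=14
step 5: append 16 -> window=[5, 10, 16] -> max=16
step 6: append 13 -> window=[10, 16, 13] -> max=16
step 7: append 13 -> window=[16, 13, 13] -> max=16
step 8: append 8 -> window=[13, 13, 8] -> max=13
step 9: append 20 -> window=[13, 8, 20] -> max=20
Window #7 max = 20

Answer: 20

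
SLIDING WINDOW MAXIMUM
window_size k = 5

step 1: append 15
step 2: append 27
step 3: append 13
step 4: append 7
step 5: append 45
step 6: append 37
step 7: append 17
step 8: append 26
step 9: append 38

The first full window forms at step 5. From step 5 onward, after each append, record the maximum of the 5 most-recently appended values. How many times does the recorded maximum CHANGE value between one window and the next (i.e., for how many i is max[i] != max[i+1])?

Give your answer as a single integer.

step 1: append 15 -> window=[15] (not full yet)
step 2: append 27 -> window=[15, 27] (not full yet)
step 3: append 13 -> window=[15, 27, 13] (not full yet)
step 4: append 7 -> window=[15, 27, 13, 7] (not full yet)
step 5: append 45 -> window=[15, 27, 13, 7, 45] -> max=45
step 6: append 37 -> window=[27, 13, 7, 45, 37] -> max=45
step 7: append 17 -> window=[13, 7, 45, 37, 17] -> max=45
step 8: append 26 -> window=[7, 45, 37, 17, 26] -> max=45
step 9: append 38 -> window=[45, 37, 17, 26, 38] -> max=45
Recorded maximums: 45 45 45 45 45
Changes between consecutive maximums: 0

Answer: 0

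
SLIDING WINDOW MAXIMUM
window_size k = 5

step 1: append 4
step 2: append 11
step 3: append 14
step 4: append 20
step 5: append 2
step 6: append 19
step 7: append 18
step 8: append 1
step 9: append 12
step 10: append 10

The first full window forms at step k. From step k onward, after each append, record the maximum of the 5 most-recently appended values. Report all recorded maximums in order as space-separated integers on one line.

step 1: append 4 -> window=[4] (not full yet)
step 2: append 11 -> window=[4, 11] (not full yet)
step 3: append 14 -> window=[4, 11, 14] (not full yet)
step 4: append 20 -> window=[4, 11, 14, 20] (not full yet)
step 5: append 2 -> window=[4, 11, 14, 20, 2] -> max=20
step 6: append 19 -> window=[11, 14, 20, 2, 19] -> max=20
step 7: append 18 -> window=[14, 20, 2, 19, 18] -> max=20
step 8: append 1 -> window=[20, 2, 19, 18, 1] -> max=20
step 9: append 12 -> window=[2, 19, 18, 1, 12] -> max=19
step 10: append 10 -> window=[19, 18, 1, 12, 10] -> max=19

Answer: 20 20 20 20 19 19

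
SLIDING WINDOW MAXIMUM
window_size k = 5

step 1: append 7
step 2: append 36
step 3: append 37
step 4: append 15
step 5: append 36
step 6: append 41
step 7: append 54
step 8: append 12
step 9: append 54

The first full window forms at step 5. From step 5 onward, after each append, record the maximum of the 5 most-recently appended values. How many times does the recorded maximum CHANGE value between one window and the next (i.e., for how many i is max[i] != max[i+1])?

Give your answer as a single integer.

step 1: append 7 -> window=[7] (not full yet)
step 2: append 36 -> window=[7, 36] (not full yet)
step 3: append 37 -> window=[7, 36, 37] (not full yet)
step 4: append 15 -> window=[7, 36, 37, 15] (not full yet)
step 5: append 36 -> window=[7, 36, 37, 15, 36] -> max=37
step 6: append 41 -> window=[36, 37, 15, 36, 41] -> max=41
step 7: append 54 -> window=[37, 15, 36, 41, 54] -> max=54
step 8: append 12 -> window=[15, 36, 41, 54, 12] -> max=54
step 9: append 54 -> window=[36, 41, 54, 12, 54] -> max=54
Recorded maximums: 37 41 54 54 54
Changes between consecutive maximums: 2

Answer: 2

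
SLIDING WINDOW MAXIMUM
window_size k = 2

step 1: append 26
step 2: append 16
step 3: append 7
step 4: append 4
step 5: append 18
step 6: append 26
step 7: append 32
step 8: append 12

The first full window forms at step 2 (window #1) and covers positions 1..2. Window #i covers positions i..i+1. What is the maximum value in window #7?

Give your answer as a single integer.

Answer: 32

Derivation:
step 1: append 26 -> window=[26] (not full yet)
step 2: append 16 -> window=[26, 16] -> max=26
step 3: append 7 -> window=[16, 7] -> max=16
step 4: append 4 -> window=[7, 4] -> max=7
step 5: append 18 -> window=[4, 18] -> max=18
step 6: append 26 -> window=[18, 26] -> max=26
step 7: append 32 -> window=[26, 32] -> max=32
step 8: append 12 -> window=[32, 12] -> max=32
Window #7 max = 32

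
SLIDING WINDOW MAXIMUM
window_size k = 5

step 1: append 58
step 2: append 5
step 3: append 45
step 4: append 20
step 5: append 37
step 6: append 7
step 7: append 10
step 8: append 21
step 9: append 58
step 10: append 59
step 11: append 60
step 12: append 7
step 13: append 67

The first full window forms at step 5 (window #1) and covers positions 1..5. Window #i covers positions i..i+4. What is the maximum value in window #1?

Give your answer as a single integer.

Answer: 58

Derivation:
step 1: append 58 -> window=[58] (not full yet)
step 2: append 5 -> window=[58, 5] (not full yet)
step 3: append 45 -> window=[58, 5, 45] (not full yet)
step 4: append 20 -> window=[58, 5, 45, 20] (not full yet)
step 5: append 37 -> window=[58, 5, 45, 20, 37] -> max=58
Window #1 max = 58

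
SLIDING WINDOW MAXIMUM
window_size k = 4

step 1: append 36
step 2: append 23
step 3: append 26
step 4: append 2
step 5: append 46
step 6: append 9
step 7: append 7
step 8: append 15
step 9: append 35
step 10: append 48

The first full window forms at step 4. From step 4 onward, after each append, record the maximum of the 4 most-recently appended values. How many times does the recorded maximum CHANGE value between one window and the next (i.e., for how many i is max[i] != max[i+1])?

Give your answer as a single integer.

Answer: 3

Derivation:
step 1: append 36 -> window=[36] (not full yet)
step 2: append 23 -> window=[36, 23] (not full yet)
step 3: append 26 -> window=[36, 23, 26] (not full yet)
step 4: append 2 -> window=[36, 23, 26, 2] -> max=36
step 5: append 46 -> window=[23, 26, 2, 46] -> max=46
step 6: append 9 -> window=[26, 2, 46, 9] -> max=46
step 7: append 7 -> window=[2, 46, 9, 7] -> max=46
step 8: append 15 -> window=[46, 9, 7, 15] -> max=46
step 9: append 35 -> window=[9, 7, 15, 35] -> max=35
step 10: append 48 -> window=[7, 15, 35, 48] -> max=48
Recorded maximums: 36 46 46 46 46 35 48
Changes between consecutive maximums: 3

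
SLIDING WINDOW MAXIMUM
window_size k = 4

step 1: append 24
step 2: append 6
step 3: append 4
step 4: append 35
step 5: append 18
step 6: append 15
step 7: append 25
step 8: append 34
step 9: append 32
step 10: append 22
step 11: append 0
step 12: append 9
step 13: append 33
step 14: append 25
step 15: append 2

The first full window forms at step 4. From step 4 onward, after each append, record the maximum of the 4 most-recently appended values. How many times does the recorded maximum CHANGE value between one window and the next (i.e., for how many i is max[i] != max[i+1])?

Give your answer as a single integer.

Answer: 3

Derivation:
step 1: append 24 -> window=[24] (not full yet)
step 2: append 6 -> window=[24, 6] (not full yet)
step 3: append 4 -> window=[24, 6, 4] (not full yet)
step 4: append 35 -> window=[24, 6, 4, 35] -> max=35
step 5: append 18 -> window=[6, 4, 35, 18] -> max=35
step 6: append 15 -> window=[4, 35, 18, 15] -> max=35
step 7: append 25 -> window=[35, 18, 15, 25] -> max=35
step 8: append 34 -> window=[18, 15, 25, 34] -> max=34
step 9: append 32 -> window=[15, 25, 34, 32] -> max=34
step 10: append 22 -> window=[25, 34, 32, 22] -> max=34
step 11: append 0 -> window=[34, 32, 22, 0] -> max=34
step 12: append 9 -> window=[32, 22, 0, 9] -> max=32
step 13: append 33 -> window=[22, 0, 9, 33] -> max=33
step 14: append 25 -> window=[0, 9, 33, 25] -> max=33
step 15: append 2 -> window=[9, 33, 25, 2] -> max=33
Recorded maximums: 35 35 35 35 34 34 34 34 32 33 33 33
Changes between consecutive maximums: 3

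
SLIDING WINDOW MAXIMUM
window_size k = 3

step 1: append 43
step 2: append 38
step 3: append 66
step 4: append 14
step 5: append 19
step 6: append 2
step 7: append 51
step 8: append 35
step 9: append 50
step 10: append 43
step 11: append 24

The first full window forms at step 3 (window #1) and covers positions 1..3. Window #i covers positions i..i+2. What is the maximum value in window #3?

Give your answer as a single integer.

step 1: append 43 -> window=[43] (not full yet)
step 2: append 38 -> window=[43, 38] (not full yet)
step 3: append 66 -> window=[43, 38, 66] -> max=66
step 4: append 14 -> window=[38, 66, 14] -> max=66
step 5: append 19 -> window=[66, 14, 19] -> max=66
Window #3 max = 66

Answer: 66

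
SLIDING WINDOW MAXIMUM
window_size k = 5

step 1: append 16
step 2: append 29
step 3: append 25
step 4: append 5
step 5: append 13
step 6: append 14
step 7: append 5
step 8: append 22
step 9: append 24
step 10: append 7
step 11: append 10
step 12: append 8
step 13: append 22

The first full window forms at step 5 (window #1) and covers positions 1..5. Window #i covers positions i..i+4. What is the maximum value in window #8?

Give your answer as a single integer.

Answer: 24

Derivation:
step 1: append 16 -> window=[16] (not full yet)
step 2: append 29 -> window=[16, 29] (not full yet)
step 3: append 25 -> window=[16, 29, 25] (not full yet)
step 4: append 5 -> window=[16, 29, 25, 5] (not full yet)
step 5: append 13 -> window=[16, 29, 25, 5, 13] -> max=29
step 6: append 14 -> window=[29, 25, 5, 13, 14] -> max=29
step 7: append 5 -> window=[25, 5, 13, 14, 5] -> max=25
step 8: append 22 -> window=[5, 13, 14, 5, 22] -> max=22
step 9: append 24 -> window=[13, 14, 5, 22, 24] -> max=24
step 10: append 7 -> window=[14, 5, 22, 24, 7] -> max=24
step 11: append 10 -> window=[5, 22, 24, 7, 10] -> max=24
step 12: append 8 -> window=[22, 24, 7, 10, 8] -> max=24
Window #8 max = 24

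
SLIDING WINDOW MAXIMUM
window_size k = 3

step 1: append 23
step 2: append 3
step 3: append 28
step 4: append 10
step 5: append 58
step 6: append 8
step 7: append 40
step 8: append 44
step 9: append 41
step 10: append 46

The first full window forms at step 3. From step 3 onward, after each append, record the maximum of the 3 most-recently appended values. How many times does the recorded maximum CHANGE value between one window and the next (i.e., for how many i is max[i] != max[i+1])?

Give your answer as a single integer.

Answer: 3

Derivation:
step 1: append 23 -> window=[23] (not full yet)
step 2: append 3 -> window=[23, 3] (not full yet)
step 3: append 28 -> window=[23, 3, 28] -> max=28
step 4: append 10 -> window=[3, 28, 10] -> max=28
step 5: append 58 -> window=[28, 10, 58] -> max=58
step 6: append 8 -> window=[10, 58, 8] -> max=58
step 7: append 40 -> window=[58, 8, 40] -> max=58
step 8: append 44 -> window=[8, 40, 44] -> max=44
step 9: append 41 -> window=[40, 44, 41] -> max=44
step 10: append 46 -> window=[44, 41, 46] -> max=46
Recorded maximums: 28 28 58 58 58 44 44 46
Changes between consecutive maximums: 3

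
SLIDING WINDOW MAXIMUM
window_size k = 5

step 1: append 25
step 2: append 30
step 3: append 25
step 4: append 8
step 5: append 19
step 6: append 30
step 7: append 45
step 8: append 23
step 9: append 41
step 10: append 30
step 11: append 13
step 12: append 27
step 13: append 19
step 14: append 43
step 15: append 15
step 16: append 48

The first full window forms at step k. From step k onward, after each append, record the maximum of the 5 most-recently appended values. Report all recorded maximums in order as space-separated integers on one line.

Answer: 30 30 45 45 45 45 45 41 41 43 43 48

Derivation:
step 1: append 25 -> window=[25] (not full yet)
step 2: append 30 -> window=[25, 30] (not full yet)
step 3: append 25 -> window=[25, 30, 25] (not full yet)
step 4: append 8 -> window=[25, 30, 25, 8] (not full yet)
step 5: append 19 -> window=[25, 30, 25, 8, 19] -> max=30
step 6: append 30 -> window=[30, 25, 8, 19, 30] -> max=30
step 7: append 45 -> window=[25, 8, 19, 30, 45] -> max=45
step 8: append 23 -> window=[8, 19, 30, 45, 23] -> max=45
step 9: append 41 -> window=[19, 30, 45, 23, 41] -> max=45
step 10: append 30 -> window=[30, 45, 23, 41, 30] -> max=45
step 11: append 13 -> window=[45, 23, 41, 30, 13] -> max=45
step 12: append 27 -> window=[23, 41, 30, 13, 27] -> max=41
step 13: append 19 -> window=[41, 30, 13, 27, 19] -> max=41
step 14: append 43 -> window=[30, 13, 27, 19, 43] -> max=43
step 15: append 15 -> window=[13, 27, 19, 43, 15] -> max=43
step 16: append 48 -> window=[27, 19, 43, 15, 48] -> max=48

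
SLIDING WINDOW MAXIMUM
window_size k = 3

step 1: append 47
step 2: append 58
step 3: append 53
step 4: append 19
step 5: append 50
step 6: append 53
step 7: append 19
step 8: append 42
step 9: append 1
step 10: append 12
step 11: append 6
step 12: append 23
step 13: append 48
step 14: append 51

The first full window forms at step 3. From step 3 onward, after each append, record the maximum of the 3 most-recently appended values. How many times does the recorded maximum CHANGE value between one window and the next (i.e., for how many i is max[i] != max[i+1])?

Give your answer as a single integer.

Answer: 6

Derivation:
step 1: append 47 -> window=[47] (not full yet)
step 2: append 58 -> window=[47, 58] (not full yet)
step 3: append 53 -> window=[47, 58, 53] -> max=58
step 4: append 19 -> window=[58, 53, 19] -> max=58
step 5: append 50 -> window=[53, 19, 50] -> max=53
step 6: append 53 -> window=[19, 50, 53] -> max=53
step 7: append 19 -> window=[50, 53, 19] -> max=53
step 8: append 42 -> window=[53, 19, 42] -> max=53
step 9: append 1 -> window=[19, 42, 1] -> max=42
step 10: append 12 -> window=[42, 1, 12] -> max=42
step 11: append 6 -> window=[1, 12, 6] -> max=12
step 12: append 23 -> window=[12, 6, 23] -> max=23
step 13: append 48 -> window=[6, 23, 48] -> max=48
step 14: append 51 -> window=[23, 48, 51] -> max=51
Recorded maximums: 58 58 53 53 53 53 42 42 12 23 48 51
Changes between consecutive maximums: 6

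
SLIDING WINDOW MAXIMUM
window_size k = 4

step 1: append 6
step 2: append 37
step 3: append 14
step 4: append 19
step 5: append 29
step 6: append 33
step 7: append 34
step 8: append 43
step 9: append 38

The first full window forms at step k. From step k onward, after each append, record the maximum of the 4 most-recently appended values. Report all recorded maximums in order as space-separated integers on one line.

Answer: 37 37 33 34 43 43

Derivation:
step 1: append 6 -> window=[6] (not full yet)
step 2: append 37 -> window=[6, 37] (not full yet)
step 3: append 14 -> window=[6, 37, 14] (not full yet)
step 4: append 19 -> window=[6, 37, 14, 19] -> max=37
step 5: append 29 -> window=[37, 14, 19, 29] -> max=37
step 6: append 33 -> window=[14, 19, 29, 33] -> max=33
step 7: append 34 -> window=[19, 29, 33, 34] -> max=34
step 8: append 43 -> window=[29, 33, 34, 43] -> max=43
step 9: append 38 -> window=[33, 34, 43, 38] -> max=43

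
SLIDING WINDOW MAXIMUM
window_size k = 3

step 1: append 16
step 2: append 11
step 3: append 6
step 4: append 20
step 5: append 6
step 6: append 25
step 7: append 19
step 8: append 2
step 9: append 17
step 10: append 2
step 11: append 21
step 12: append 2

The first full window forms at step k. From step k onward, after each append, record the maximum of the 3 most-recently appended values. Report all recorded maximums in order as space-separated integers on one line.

Answer: 16 20 20 25 25 25 19 17 21 21

Derivation:
step 1: append 16 -> window=[16] (not full yet)
step 2: append 11 -> window=[16, 11] (not full yet)
step 3: append 6 -> window=[16, 11, 6] -> max=16
step 4: append 20 -> window=[11, 6, 20] -> max=20
step 5: append 6 -> window=[6, 20, 6] -> max=20
step 6: append 25 -> window=[20, 6, 25] -> max=25
step 7: append 19 -> window=[6, 25, 19] -> max=25
step 8: append 2 -> window=[25, 19, 2] -> max=25
step 9: append 17 -> window=[19, 2, 17] -> max=19
step 10: append 2 -> window=[2, 17, 2] -> max=17
step 11: append 21 -> window=[17, 2, 21] -> max=21
step 12: append 2 -> window=[2, 21, 2] -> max=21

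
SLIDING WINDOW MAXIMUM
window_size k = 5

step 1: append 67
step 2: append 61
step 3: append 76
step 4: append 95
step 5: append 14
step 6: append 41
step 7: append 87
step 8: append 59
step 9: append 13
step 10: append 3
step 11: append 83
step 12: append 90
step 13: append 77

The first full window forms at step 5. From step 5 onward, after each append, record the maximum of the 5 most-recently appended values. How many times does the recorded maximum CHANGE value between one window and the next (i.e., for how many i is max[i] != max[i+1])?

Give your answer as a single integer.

Answer: 2

Derivation:
step 1: append 67 -> window=[67] (not full yet)
step 2: append 61 -> window=[67, 61] (not full yet)
step 3: append 76 -> window=[67, 61, 76] (not full yet)
step 4: append 95 -> window=[67, 61, 76, 95] (not full yet)
step 5: append 14 -> window=[67, 61, 76, 95, 14] -> max=95
step 6: append 41 -> window=[61, 76, 95, 14, 41] -> max=95
step 7: append 87 -> window=[76, 95, 14, 41, 87] -> max=95
step 8: append 59 -> window=[95, 14, 41, 87, 59] -> max=95
step 9: append 13 -> window=[14, 41, 87, 59, 13] -> max=87
step 10: append 3 -> window=[41, 87, 59, 13, 3] -> max=87
step 11: append 83 -> window=[87, 59, 13, 3, 83] -> max=87
step 12: append 90 -> window=[59, 13, 3, 83, 90] -> max=90
step 13: append 77 -> window=[13, 3, 83, 90, 77] -> max=90
Recorded maximums: 95 95 95 95 87 87 87 90 90
Changes between consecutive maximums: 2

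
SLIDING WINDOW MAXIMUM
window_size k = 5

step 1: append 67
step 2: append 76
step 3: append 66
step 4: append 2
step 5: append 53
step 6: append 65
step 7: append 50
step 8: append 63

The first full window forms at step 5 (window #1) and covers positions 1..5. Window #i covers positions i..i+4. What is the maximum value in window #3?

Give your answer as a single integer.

Answer: 66

Derivation:
step 1: append 67 -> window=[67] (not full yet)
step 2: append 76 -> window=[67, 76] (not full yet)
step 3: append 66 -> window=[67, 76, 66] (not full yet)
step 4: append 2 -> window=[67, 76, 66, 2] (not full yet)
step 5: append 53 -> window=[67, 76, 66, 2, 53] -> max=76
step 6: append 65 -> window=[76, 66, 2, 53, 65] -> max=76
step 7: append 50 -> window=[66, 2, 53, 65, 50] -> max=66
Window #3 max = 66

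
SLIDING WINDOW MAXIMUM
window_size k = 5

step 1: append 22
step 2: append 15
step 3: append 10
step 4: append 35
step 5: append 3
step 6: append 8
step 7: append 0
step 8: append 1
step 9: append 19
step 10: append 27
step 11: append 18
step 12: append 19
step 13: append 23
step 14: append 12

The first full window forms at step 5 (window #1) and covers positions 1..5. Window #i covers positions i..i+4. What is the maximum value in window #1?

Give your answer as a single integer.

step 1: append 22 -> window=[22] (not full yet)
step 2: append 15 -> window=[22, 15] (not full yet)
step 3: append 10 -> window=[22, 15, 10] (not full yet)
step 4: append 35 -> window=[22, 15, 10, 35] (not full yet)
step 5: append 3 -> window=[22, 15, 10, 35, 3] -> max=35
Window #1 max = 35

Answer: 35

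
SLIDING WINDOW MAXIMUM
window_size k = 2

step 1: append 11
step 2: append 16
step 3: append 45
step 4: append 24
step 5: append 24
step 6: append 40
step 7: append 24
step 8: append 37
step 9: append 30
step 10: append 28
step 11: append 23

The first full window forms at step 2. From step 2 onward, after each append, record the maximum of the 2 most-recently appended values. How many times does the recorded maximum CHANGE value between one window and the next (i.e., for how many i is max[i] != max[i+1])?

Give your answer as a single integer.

Answer: 6

Derivation:
step 1: append 11 -> window=[11] (not full yet)
step 2: append 16 -> window=[11, 16] -> max=16
step 3: append 45 -> window=[16, 45] -> max=45
step 4: append 24 -> window=[45, 24] -> max=45
step 5: append 24 -> window=[24, 24] -> max=24
step 6: append 40 -> window=[24, 40] -> max=40
step 7: append 24 -> window=[40, 24] -> max=40
step 8: append 37 -> window=[24, 37] -> max=37
step 9: append 30 -> window=[37, 30] -> max=37
step 10: append 28 -> window=[30, 28] -> max=30
step 11: append 23 -> window=[28, 23] -> max=28
Recorded maximums: 16 45 45 24 40 40 37 37 30 28
Changes between consecutive maximums: 6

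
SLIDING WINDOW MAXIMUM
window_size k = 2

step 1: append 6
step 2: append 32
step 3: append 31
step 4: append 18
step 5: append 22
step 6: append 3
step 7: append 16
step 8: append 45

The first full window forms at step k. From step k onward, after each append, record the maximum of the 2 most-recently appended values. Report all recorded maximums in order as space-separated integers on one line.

step 1: append 6 -> window=[6] (not full yet)
step 2: append 32 -> window=[6, 32] -> max=32
step 3: append 31 -> window=[32, 31] -> max=32
step 4: append 18 -> window=[31, 18] -> max=31
step 5: append 22 -> window=[18, 22] -> max=22
step 6: append 3 -> window=[22, 3] -> max=22
step 7: append 16 -> window=[3, 16] -> max=16
step 8: append 45 -> window=[16, 45] -> max=45

Answer: 32 32 31 22 22 16 45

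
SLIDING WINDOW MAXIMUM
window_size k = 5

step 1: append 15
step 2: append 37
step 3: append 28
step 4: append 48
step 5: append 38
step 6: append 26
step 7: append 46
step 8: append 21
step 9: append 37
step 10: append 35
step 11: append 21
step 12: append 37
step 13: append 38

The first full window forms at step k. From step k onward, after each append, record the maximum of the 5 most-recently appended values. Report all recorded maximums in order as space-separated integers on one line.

step 1: append 15 -> window=[15] (not full yet)
step 2: append 37 -> window=[15, 37] (not full yet)
step 3: append 28 -> window=[15, 37, 28] (not full yet)
step 4: append 48 -> window=[15, 37, 28, 48] (not full yet)
step 5: append 38 -> window=[15, 37, 28, 48, 38] -> max=48
step 6: append 26 -> window=[37, 28, 48, 38, 26] -> max=48
step 7: append 46 -> window=[28, 48, 38, 26, 46] -> max=48
step 8: append 21 -> window=[48, 38, 26, 46, 21] -> max=48
step 9: append 37 -> window=[38, 26, 46, 21, 37] -> max=46
step 10: append 35 -> window=[26, 46, 21, 37, 35] -> max=46
step 11: append 21 -> window=[46, 21, 37, 35, 21] -> max=46
step 12: append 37 -> window=[21, 37, 35, 21, 37] -> max=37
step 13: append 38 -> window=[37, 35, 21, 37, 38] -> max=38

Answer: 48 48 48 48 46 46 46 37 38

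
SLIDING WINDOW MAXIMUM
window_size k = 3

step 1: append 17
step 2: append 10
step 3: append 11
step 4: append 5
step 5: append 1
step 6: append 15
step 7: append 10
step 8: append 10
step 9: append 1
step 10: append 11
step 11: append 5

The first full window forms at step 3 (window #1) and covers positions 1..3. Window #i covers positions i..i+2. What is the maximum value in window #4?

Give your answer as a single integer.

Answer: 15

Derivation:
step 1: append 17 -> window=[17] (not full yet)
step 2: append 10 -> window=[17, 10] (not full yet)
step 3: append 11 -> window=[17, 10, 11] -> max=17
step 4: append 5 -> window=[10, 11, 5] -> max=11
step 5: append 1 -> window=[11, 5, 1] -> max=11
step 6: append 15 -> window=[5, 1, 15] -> max=15
Window #4 max = 15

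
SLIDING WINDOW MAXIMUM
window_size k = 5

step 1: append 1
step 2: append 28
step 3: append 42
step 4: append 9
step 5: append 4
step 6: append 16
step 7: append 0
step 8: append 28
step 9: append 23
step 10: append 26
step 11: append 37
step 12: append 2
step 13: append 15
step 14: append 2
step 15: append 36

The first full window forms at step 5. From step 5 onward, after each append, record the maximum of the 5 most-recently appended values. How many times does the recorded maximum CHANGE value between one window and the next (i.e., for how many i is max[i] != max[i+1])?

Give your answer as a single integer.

step 1: append 1 -> window=[1] (not full yet)
step 2: append 28 -> window=[1, 28] (not full yet)
step 3: append 42 -> window=[1, 28, 42] (not full yet)
step 4: append 9 -> window=[1, 28, 42, 9] (not full yet)
step 5: append 4 -> window=[1, 28, 42, 9, 4] -> max=42
step 6: append 16 -> window=[28, 42, 9, 4, 16] -> max=42
step 7: append 0 -> window=[42, 9, 4, 16, 0] -> max=42
step 8: append 28 -> window=[9, 4, 16, 0, 28] -> max=28
step 9: append 23 -> window=[4, 16, 0, 28, 23] -> max=28
step 10: append 26 -> window=[16, 0, 28, 23, 26] -> max=28
step 11: append 37 -> window=[0, 28, 23, 26, 37] -> max=37
step 12: append 2 -> window=[28, 23, 26, 37, 2] -> max=37
step 13: append 15 -> window=[23, 26, 37, 2, 15] -> max=37
step 14: append 2 -> window=[26, 37, 2, 15, 2] -> max=37
step 15: append 36 -> window=[37, 2, 15, 2, 36] -> max=37
Recorded maximums: 42 42 42 28 28 28 37 37 37 37 37
Changes between consecutive maximums: 2

Answer: 2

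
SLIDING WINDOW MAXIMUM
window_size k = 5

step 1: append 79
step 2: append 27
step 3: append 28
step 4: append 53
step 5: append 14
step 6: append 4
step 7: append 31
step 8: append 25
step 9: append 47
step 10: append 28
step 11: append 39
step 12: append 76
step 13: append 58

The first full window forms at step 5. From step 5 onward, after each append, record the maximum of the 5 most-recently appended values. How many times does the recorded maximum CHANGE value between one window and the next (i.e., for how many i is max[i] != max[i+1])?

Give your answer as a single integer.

step 1: append 79 -> window=[79] (not full yet)
step 2: append 27 -> window=[79, 27] (not full yet)
step 3: append 28 -> window=[79, 27, 28] (not full yet)
step 4: append 53 -> window=[79, 27, 28, 53] (not full yet)
step 5: append 14 -> window=[79, 27, 28, 53, 14] -> max=79
step 6: append 4 -> window=[27, 28, 53, 14, 4] -> max=53
step 7: append 31 -> window=[28, 53, 14, 4, 31] -> max=53
step 8: append 25 -> window=[53, 14, 4, 31, 25] -> max=53
step 9: append 47 -> window=[14, 4, 31, 25, 47] -> max=47
step 10: append 28 -> window=[4, 31, 25, 47, 28] -> max=47
step 11: append 39 -> window=[31, 25, 47, 28, 39] -> max=47
step 12: append 76 -> window=[25, 47, 28, 39, 76] -> max=76
step 13: append 58 -> window=[47, 28, 39, 76, 58] -> max=76
Recorded maximums: 79 53 53 53 47 47 47 76 76
Changes between consecutive maximums: 3

Answer: 3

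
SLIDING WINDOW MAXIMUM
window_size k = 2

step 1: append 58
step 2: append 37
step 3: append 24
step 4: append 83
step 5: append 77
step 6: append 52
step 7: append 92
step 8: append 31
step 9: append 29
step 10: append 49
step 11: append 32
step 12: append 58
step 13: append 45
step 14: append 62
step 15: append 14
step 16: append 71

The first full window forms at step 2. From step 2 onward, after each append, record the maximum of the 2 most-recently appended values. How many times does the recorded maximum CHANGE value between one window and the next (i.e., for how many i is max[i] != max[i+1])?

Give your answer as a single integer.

Answer: 9

Derivation:
step 1: append 58 -> window=[58] (not full yet)
step 2: append 37 -> window=[58, 37] -> max=58
step 3: append 24 -> window=[37, 24] -> max=37
step 4: append 83 -> window=[24, 83] -> max=83
step 5: append 77 -> window=[83, 77] -> max=83
step 6: append 52 -> window=[77, 52] -> max=77
step 7: append 92 -> window=[52, 92] -> max=92
step 8: append 31 -> window=[92, 31] -> max=92
step 9: append 29 -> window=[31, 29] -> max=31
step 10: append 49 -> window=[29, 49] -> max=49
step 11: append 32 -> window=[49, 32] -> max=49
step 12: append 58 -> window=[32, 58] -> max=58
step 13: append 45 -> window=[58, 45] -> max=58
step 14: append 62 -> window=[45, 62] -> max=62
step 15: append 14 -> window=[62, 14] -> max=62
step 16: append 71 -> window=[14, 71] -> max=71
Recorded maximums: 58 37 83 83 77 92 92 31 49 49 58 58 62 62 71
Changes between consecutive maximums: 9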